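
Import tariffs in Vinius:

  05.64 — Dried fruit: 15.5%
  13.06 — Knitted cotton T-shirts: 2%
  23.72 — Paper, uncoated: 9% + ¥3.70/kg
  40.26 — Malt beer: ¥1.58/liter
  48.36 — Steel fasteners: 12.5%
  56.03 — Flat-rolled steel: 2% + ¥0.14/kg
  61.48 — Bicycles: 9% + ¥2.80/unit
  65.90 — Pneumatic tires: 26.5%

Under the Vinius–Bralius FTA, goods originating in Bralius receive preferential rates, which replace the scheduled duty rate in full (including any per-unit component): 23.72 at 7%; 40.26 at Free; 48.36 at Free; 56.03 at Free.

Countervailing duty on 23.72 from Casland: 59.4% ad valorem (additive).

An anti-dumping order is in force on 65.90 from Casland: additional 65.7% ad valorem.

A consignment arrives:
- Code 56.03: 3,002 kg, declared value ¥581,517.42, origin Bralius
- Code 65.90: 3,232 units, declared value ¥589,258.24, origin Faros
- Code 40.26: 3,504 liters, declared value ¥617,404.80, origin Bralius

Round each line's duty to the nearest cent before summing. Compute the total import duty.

¥156,153.43

Line 1 (56.03, Bralius, 3,002 kg, ¥581,517.42):
Base rate for 56.03 is 2% + ¥0.14/kg.
Origin Bralius qualifies under the Vinius–Bralius agreement and 56.03 is covered: preferential rate Free applies instead.
Duty = ¥581,517.42 × 0% = ¥0.00.
Line 2 (65.90, Faros, 3,232 units, ¥589,258.24):
Base rate for 65.90 is 26.5%.
The additional-duty order on 65.90 targets Casland, not Faros; it does not apply.
Duty = ¥589,258.24 × 26.5% = ¥156,153.43.
Line 3 (40.26, Bralius, 3,504 liters, ¥617,404.80):
Base rate for 40.26 is ¥1.58/liter.
Origin Bralius qualifies under the Vinius–Bralius agreement and 40.26 is covered: preferential rate Free applies instead.
Duty = ¥617,404.80 × 0% = ¥0.00.
Total = ¥0.00 + ¥156,153.43 + ¥0.00 = ¥156,153.43.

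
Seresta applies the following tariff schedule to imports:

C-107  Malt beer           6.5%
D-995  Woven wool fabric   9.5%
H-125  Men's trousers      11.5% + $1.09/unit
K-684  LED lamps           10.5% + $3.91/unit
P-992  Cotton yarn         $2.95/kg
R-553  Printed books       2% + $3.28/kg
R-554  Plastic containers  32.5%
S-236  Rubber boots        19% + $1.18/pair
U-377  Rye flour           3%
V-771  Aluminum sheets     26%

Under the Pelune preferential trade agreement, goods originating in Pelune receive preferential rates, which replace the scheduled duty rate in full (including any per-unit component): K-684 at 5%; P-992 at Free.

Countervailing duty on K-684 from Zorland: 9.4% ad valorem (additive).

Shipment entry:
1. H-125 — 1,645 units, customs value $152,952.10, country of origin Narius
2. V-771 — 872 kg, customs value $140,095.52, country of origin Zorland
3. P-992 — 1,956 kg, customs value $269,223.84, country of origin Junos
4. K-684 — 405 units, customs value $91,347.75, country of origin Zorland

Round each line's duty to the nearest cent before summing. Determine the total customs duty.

Line 1 (H-125, Narius, 1,645 units, $152,952.10):
Base rate for H-125 is 11.5% + $1.09/unit.
Duty = $152,952.10 × 11.5% + 1,645 × $1.09 = $19,382.54.
Line 2 (V-771, Zorland, 872 kg, $140,095.52):
Base rate for V-771 is 26%.
Duty = $140,095.52 × 26% = $36,424.84.
Line 3 (P-992, Junos, 1,956 kg, $269,223.84):
Base rate for P-992 is $2.95/kg.
P-992 has an FTA preferential rate, but origin Junos is not Pelune; base rate stands.
Duty = 1,956 × $2.95 = $5,770.20.
Line 4 (K-684, Zorland, 405 units, $91,347.75):
Base rate for K-684 is 10.5% + $3.91/unit.
K-684 has an FTA preferential rate, but origin Zorland is not Pelune; base rate stands.
Additional duty on K-684 from Zorland: +9.4%. Applied ad valorem rate: 10.5% + 9.4% = 19.9%.
Duty = $91,347.75 × 19.9% + 405 × $3.91 = $19,761.75.
Total = $19,382.54 + $36,424.84 + $5,770.20 + $19,761.75 = $81,339.33.

$81,339.33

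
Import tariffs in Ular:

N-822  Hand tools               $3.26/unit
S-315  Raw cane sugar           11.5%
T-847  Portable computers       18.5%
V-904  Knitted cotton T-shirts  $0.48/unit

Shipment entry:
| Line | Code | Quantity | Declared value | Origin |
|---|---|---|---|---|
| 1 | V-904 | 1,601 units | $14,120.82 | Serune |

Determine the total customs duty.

$768.48

Line 1 (V-904, Serune, 1,601 units, $14,120.82):
Base rate for V-904 is $0.48/unit.
Duty = 1,601 × $0.48 = $768.48.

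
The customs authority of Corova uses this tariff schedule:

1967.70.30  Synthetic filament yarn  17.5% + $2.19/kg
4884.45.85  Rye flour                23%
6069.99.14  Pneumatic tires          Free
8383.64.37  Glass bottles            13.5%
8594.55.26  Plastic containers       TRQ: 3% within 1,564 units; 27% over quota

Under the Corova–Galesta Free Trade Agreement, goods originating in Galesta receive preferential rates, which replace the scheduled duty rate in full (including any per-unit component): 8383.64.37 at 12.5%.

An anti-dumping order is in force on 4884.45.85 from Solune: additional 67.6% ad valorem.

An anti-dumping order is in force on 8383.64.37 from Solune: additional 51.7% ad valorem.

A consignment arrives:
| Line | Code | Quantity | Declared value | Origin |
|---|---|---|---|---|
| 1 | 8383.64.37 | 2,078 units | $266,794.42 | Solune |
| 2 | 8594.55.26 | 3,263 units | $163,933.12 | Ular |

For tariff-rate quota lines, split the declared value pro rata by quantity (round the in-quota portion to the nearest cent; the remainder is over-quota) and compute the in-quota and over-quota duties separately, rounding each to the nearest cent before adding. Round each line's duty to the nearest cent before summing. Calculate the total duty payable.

$199,353.82

Line 1 (8383.64.37, Solune, 2,078 units, $266,794.42):
Base rate for 8383.64.37 is 13.5%.
8383.64.37 has an FTA preferential rate, but origin Solune is not Galesta; base rate stands.
Additional duty on 8383.64.37 from Solune: +51.7%. Applied ad valorem rate: 13.5% + 51.7% = 65.2%.
Duty = $266,794.42 × 65.2% = $173,949.96.
Line 2 (8594.55.26, Ular, 3,263 units, $163,933.12):
Code 8594.55.26 is under a tariff-rate quota (threshold 1,564 units). In-quota: 1,564 units at 3%; over-quota: 1,699 units at 27%.
Pro-rata value split: in-quota = $163,933.12 × 1,564/3,263 = $78,575.36; over-quota = $163,933.12 − $78,575.36 = $85,357.76.
In-quota duty = $78,575.36 × 3% = $2,357.26. Over-quota duty = $85,357.76 × 27% = $23,046.60.
Line duty = $2,357.26 + $23,046.60 = $25,403.86.
Total = $173,949.96 + $25,403.86 = $199,353.82.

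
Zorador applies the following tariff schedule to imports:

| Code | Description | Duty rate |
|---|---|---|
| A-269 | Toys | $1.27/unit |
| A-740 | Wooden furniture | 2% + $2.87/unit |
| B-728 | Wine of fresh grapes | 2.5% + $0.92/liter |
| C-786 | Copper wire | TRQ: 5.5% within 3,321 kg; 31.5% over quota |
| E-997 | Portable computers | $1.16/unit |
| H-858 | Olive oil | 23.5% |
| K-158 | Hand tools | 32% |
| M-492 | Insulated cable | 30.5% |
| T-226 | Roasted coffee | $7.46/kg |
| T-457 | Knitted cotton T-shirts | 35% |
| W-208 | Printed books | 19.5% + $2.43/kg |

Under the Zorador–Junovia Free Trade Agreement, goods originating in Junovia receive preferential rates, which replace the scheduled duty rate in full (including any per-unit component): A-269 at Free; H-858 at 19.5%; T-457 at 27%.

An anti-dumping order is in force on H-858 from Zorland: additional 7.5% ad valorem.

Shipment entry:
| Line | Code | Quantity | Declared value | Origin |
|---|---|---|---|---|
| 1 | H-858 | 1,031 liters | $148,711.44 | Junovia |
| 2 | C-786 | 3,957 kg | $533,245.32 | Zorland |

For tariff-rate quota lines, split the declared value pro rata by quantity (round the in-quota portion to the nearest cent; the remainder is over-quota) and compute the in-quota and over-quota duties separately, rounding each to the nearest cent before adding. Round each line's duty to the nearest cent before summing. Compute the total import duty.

$80,611.14

Line 1 (H-858, Junovia, 1,031 liters, $148,711.44):
Base rate for H-858 is 23.5%.
Origin Junovia qualifies under the Zorador–Junovia agreement and H-858 is covered: preferential rate 19.5% applies instead.
The additional-duty order on H-858 targets Zorland, not Junovia; it does not apply.
Duty = $148,711.44 × 19.5% = $28,998.73.
Line 2 (C-786, Zorland, 3,957 kg, $533,245.32):
Code C-786 is under a tariff-rate quota (threshold 3,321 kg). In-quota: 3,321 kg at 5.5%; over-quota: 636 kg at 31.5%.
Pro-rata value split: in-quota = $533,245.32 × 3,321/3,957 = $447,537.96; over-quota = $533,245.32 − $447,537.96 = $85,707.36.
In-quota duty = $447,537.96 × 5.5% = $24,614.59. Over-quota duty = $85,707.36 × 31.5% = $26,997.82.
Line duty = $24,614.59 + $26,997.82 = $51,612.41.
Total = $28,998.73 + $51,612.41 = $80,611.14.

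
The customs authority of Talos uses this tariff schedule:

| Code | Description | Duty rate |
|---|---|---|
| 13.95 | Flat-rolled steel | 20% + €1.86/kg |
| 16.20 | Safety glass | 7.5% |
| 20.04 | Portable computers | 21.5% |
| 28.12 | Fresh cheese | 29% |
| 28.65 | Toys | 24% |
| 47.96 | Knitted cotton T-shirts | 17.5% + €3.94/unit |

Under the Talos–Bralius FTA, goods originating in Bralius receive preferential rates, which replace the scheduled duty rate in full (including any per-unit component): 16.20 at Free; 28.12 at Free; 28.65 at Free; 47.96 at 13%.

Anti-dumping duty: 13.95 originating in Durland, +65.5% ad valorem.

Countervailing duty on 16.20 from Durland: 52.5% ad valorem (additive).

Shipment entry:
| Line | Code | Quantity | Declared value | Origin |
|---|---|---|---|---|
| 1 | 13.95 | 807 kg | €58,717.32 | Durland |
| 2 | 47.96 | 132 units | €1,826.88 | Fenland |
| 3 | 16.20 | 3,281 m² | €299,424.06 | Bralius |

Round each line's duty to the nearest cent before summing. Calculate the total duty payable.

€52,544.11

Line 1 (13.95, Durland, 807 kg, €58,717.32):
Base rate for 13.95 is 20% + €1.86/kg.
Additional duty on 13.95 from Durland: +65.5%. Applied ad valorem rate: 20% + 65.5% = 85.5%.
Duty = €58,717.32 × 85.5% + 807 × €1.86 = €51,704.33.
Line 2 (47.96, Fenland, 132 units, €1,826.88):
Base rate for 47.96 is 17.5% + €3.94/unit.
47.96 has an FTA preferential rate, but origin Fenland is not Bralius; base rate stands.
Duty = €1,826.88 × 17.5% + 132 × €3.94 = €839.78.
Line 3 (16.20, Bralius, 3,281 m², €299,424.06):
Base rate for 16.20 is 7.5%.
Origin Bralius qualifies under the Talos–Bralius agreement and 16.20 is covered: preferential rate Free applies instead.
The additional-duty order on 16.20 targets Durland, not Bralius; it does not apply.
Duty = €299,424.06 × 0% = €0.00.
Total = €51,704.33 + €839.78 + €0.00 = €52,544.11.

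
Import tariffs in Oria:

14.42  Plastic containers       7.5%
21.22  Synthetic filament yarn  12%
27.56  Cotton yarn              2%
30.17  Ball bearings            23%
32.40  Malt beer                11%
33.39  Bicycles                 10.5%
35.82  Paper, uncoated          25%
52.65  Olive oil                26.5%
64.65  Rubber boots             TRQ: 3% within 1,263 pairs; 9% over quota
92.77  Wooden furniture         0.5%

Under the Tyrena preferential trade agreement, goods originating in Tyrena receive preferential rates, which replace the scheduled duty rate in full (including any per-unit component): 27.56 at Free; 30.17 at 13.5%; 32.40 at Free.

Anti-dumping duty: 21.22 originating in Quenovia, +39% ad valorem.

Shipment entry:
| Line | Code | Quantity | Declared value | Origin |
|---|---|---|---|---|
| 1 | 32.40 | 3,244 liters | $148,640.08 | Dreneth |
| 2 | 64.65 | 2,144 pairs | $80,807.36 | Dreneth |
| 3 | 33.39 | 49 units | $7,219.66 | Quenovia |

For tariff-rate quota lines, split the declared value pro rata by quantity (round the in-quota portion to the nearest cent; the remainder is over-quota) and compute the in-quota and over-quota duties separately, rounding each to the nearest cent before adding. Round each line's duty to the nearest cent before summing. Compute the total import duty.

Line 1 (32.40, Dreneth, 3,244 liters, $148,640.08):
Base rate for 32.40 is 11%.
32.40 has an FTA preferential rate, but origin Dreneth is not Tyrena; base rate stands.
Duty = $148,640.08 × 11% = $16,350.41.
Line 2 (64.65, Dreneth, 2,144 pairs, $80,807.36):
Code 64.65 is under a tariff-rate quota (threshold 1,263 pairs). In-quota: 1,263 pairs at 3%; over-quota: 881 pairs at 9%.
Pro-rata value split: in-quota = $80,807.36 × 1,263/2,144 = $47,602.47; over-quota = $80,807.36 − $47,602.47 = $33,204.89.
In-quota duty = $47,602.47 × 3% = $1,428.07. Over-quota duty = $33,204.89 × 9% = $2,988.44.
Line duty = $1,428.07 + $2,988.44 = $4,416.51.
Line 3 (33.39, Quenovia, 49 units, $7,219.66):
Base rate for 33.39 is 10.5%.
Duty = $7,219.66 × 10.5% = $758.06.
Total = $16,350.41 + $4,416.51 + $758.06 = $21,524.98.

$21,524.98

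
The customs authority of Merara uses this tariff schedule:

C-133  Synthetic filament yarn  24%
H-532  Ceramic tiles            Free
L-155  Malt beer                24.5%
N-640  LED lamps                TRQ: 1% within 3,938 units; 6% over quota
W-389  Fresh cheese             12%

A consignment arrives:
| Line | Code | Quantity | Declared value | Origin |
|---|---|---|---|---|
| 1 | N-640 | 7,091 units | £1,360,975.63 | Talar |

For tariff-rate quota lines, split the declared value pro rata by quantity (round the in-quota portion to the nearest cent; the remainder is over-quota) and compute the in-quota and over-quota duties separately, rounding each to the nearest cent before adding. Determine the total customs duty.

Line 1 (N-640, Talar, 7,091 units, £1,360,975.63):
Code N-640 is under a tariff-rate quota (threshold 3,938 units). In-quota: 3,938 units at 1%; over-quota: 3,153 units at 6%.
Pro-rata value split: in-quota = £1,360,975.63 × 3,938/7,091 = £755,820.34; over-quota = £1,360,975.63 − £755,820.34 = £605,155.29.
In-quota duty = £755,820.34 × 1% = £7,558.20. Over-quota duty = £605,155.29 × 6% = £36,309.32.
Line duty = £7,558.20 + £36,309.32 = £43,867.52.

£43,867.52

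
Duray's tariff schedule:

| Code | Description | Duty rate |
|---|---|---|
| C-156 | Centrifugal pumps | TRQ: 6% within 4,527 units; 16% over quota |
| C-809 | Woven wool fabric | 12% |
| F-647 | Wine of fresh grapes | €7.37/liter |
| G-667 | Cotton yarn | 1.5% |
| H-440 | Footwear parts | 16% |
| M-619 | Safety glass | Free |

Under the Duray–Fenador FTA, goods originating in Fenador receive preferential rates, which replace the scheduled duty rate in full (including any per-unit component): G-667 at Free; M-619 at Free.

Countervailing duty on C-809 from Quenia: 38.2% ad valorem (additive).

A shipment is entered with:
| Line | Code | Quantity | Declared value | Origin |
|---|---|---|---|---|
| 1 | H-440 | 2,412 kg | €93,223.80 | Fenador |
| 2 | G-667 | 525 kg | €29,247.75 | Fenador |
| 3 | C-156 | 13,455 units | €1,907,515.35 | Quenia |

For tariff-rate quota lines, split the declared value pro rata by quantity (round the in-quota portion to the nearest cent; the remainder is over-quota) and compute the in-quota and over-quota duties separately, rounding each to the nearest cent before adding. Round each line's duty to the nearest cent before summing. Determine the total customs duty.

Line 1 (H-440, Fenador, 2,412 kg, €93,223.80):
Base rate for H-440 is 16%.
Origin Fenador is the FTA partner but H-440 is not on the preference list; base rate stands.
Duty = €93,223.80 × 16% = €14,915.81.
Line 2 (G-667, Fenador, 525 kg, €29,247.75):
Base rate for G-667 is 1.5%.
Origin Fenador qualifies under the Duray–Fenador agreement and G-667 is covered: preferential rate Free applies instead.
Duty = €29,247.75 × 0% = €0.00.
Line 3 (C-156, Quenia, 13,455 units, €1,907,515.35):
Code C-156 is under a tariff-rate quota (threshold 4,527 units). In-quota: 4,527 units at 6%; over-quota: 8,928 units at 16%.
Pro-rata value split: in-quota = €1,907,515.35 × 4,527/13,455 = €641,792.79; over-quota = €1,907,515.35 − €641,792.79 = €1,265,722.56.
In-quota duty = €641,792.79 × 6% = €38,507.57. Over-quota duty = €1,265,722.56 × 16% = €202,515.61.
Line duty = €38,507.57 + €202,515.61 = €241,023.18.
Total = €14,915.81 + €0.00 + €241,023.18 = €255,938.99.

€255,938.99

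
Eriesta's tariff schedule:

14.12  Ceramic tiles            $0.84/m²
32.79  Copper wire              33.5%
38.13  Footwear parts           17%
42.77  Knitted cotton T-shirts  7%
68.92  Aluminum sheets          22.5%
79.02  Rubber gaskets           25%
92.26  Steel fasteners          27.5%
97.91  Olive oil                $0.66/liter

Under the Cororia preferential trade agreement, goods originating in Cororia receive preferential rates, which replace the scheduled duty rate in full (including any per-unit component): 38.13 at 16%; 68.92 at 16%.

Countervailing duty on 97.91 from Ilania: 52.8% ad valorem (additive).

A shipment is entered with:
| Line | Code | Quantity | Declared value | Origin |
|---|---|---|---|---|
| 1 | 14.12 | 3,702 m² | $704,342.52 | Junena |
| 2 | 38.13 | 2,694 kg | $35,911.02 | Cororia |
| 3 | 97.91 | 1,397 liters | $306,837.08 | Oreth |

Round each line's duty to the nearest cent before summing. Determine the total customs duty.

$9,777.46

Line 1 (14.12, Junena, 3,702 m², $704,342.52):
Base rate for 14.12 is $0.84/m².
Duty = 3,702 × $0.84 = $3,109.68.
Line 2 (38.13, Cororia, 2,694 kg, $35,911.02):
Base rate for 38.13 is 17%.
Origin Cororia qualifies under the Eriesta–Cororia agreement and 38.13 is covered: preferential rate 16% applies instead.
Duty = $35,911.02 × 16% = $5,745.76.
Line 3 (97.91, Oreth, 1,397 liters, $306,837.08):
Base rate for 97.91 is $0.66/liter.
The additional-duty order on 97.91 targets Ilania, not Oreth; it does not apply.
Duty = 1,397 × $0.66 = $922.02.
Total = $3,109.68 + $5,745.76 + $922.02 = $9,777.46.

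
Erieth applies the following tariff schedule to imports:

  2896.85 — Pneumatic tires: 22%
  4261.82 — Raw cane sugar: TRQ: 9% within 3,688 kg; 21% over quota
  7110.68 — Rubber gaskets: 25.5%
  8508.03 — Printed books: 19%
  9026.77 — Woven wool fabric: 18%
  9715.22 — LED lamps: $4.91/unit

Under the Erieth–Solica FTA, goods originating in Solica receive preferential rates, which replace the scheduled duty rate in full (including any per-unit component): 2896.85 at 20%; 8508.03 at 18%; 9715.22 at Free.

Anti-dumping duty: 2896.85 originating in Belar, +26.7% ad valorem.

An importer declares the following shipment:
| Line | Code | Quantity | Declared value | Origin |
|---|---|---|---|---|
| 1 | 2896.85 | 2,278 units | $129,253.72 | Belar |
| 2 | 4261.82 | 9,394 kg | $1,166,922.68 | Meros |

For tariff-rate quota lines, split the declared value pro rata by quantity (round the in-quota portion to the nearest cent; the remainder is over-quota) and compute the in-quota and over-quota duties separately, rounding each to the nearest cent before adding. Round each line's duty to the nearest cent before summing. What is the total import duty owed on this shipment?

$253,025.52

Line 1 (2896.85, Belar, 2,278 units, $129,253.72):
Base rate for 2896.85 is 22%.
2896.85 has an FTA preferential rate, but origin Belar is not Solica; base rate stands.
Additional duty on 2896.85 from Belar: +26.7%. Applied ad valorem rate: 22% + 26.7% = 48.7%.
Duty = $129,253.72 × 48.7% = $62,946.56.
Line 2 (4261.82, Meros, 9,394 kg, $1,166,922.68):
Code 4261.82 is under a tariff-rate quota (threshold 3,688 kg). In-quota: 3,688 kg at 9%; over-quota: 5,706 kg at 21%.
Pro-rata value split: in-quota = $1,166,922.68 × 3,688/9,394 = $458,123.36; over-quota = $1,166,922.68 − $458,123.36 = $708,799.32.
In-quota duty = $458,123.36 × 9% = $41,231.10. Over-quota duty = $708,799.32 × 21% = $148,847.86.
Line duty = $41,231.10 + $148,847.86 = $190,078.96.
Total = $62,946.56 + $190,078.96 = $253,025.52.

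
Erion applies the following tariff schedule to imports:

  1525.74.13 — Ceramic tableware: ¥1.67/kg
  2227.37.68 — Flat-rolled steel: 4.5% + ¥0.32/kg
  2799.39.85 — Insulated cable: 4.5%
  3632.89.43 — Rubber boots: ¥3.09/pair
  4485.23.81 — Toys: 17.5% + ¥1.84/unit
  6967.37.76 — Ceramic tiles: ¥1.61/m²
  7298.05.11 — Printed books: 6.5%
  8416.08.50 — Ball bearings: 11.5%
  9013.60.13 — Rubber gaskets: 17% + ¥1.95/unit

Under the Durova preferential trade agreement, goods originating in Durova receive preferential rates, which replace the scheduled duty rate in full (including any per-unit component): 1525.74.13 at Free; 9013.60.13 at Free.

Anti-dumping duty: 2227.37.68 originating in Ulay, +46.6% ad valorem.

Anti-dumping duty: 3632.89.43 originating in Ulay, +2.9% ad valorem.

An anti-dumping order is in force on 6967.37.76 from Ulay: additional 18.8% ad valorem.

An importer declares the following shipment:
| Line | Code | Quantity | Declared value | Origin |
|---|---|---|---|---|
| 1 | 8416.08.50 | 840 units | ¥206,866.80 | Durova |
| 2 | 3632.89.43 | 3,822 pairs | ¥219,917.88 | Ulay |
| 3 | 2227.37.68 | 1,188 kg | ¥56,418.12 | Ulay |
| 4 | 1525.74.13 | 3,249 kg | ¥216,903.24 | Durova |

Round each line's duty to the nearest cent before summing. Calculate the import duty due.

Line 1 (8416.08.50, Durova, 840 units, ¥206,866.80):
Base rate for 8416.08.50 is 11.5%.
Origin Durova is the FTA partner but 8416.08.50 is not on the preference list; base rate stands.
Duty = ¥206,866.80 × 11.5% = ¥23,789.68.
Line 2 (3632.89.43, Ulay, 3,822 pairs, ¥219,917.88):
Base rate for 3632.89.43 is ¥3.09/pair.
Additional duty on 3632.89.43 from Ulay: +2.9% ad valorem. Applied ad valorem rate = 2.9%.
Duty = ¥219,917.88 × 2.9% + 3,822 × ¥3.09 = ¥18,187.60.
Line 3 (2227.37.68, Ulay, 1,188 kg, ¥56,418.12):
Base rate for 2227.37.68 is 4.5% + ¥0.32/kg.
Additional duty on 2227.37.68 from Ulay: +46.6%. Applied ad valorem rate: 4.5% + 46.6% = 51.1%.
Duty = ¥56,418.12 × 51.1% + 1,188 × ¥0.32 = ¥29,209.82.
Line 4 (1525.74.13, Durova, 3,249 kg, ¥216,903.24):
Base rate for 1525.74.13 is ¥1.67/kg.
Origin Durova qualifies under the Erion–Durova agreement and 1525.74.13 is covered: preferential rate Free applies instead.
Duty = ¥216,903.24 × 0% = ¥0.00.
Total = ¥23,789.68 + ¥18,187.60 + ¥29,209.82 + ¥0.00 = ¥71,187.10.

¥71,187.10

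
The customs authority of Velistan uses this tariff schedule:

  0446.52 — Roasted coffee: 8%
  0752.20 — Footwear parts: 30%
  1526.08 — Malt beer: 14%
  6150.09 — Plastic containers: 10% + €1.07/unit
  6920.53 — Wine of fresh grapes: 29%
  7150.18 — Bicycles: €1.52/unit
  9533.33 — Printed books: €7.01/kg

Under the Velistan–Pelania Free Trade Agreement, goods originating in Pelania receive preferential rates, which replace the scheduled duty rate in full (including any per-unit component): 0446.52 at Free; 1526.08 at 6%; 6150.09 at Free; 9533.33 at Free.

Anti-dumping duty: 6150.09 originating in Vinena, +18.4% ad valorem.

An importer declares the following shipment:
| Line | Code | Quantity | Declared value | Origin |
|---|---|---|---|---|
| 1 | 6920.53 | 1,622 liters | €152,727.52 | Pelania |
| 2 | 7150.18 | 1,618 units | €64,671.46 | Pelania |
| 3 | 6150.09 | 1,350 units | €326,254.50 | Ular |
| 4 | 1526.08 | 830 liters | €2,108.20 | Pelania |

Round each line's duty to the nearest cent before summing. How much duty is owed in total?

Line 1 (6920.53, Pelania, 1,622 liters, €152,727.52):
Base rate for 6920.53 is 29%.
Origin Pelania is the FTA partner but 6920.53 is not on the preference list; base rate stands.
Duty = €152,727.52 × 29% = €44,290.98.
Line 2 (7150.18, Pelania, 1,618 units, €64,671.46):
Base rate for 7150.18 is €1.52/unit.
Origin Pelania is the FTA partner but 7150.18 is not on the preference list; base rate stands.
Duty = 1,618 × €1.52 = €2,459.36.
Line 3 (6150.09, Ular, 1,350 units, €326,254.50):
Base rate for 6150.09 is 10% + €1.07/unit.
6150.09 has an FTA preferential rate, but origin Ular is not Pelania; base rate stands.
The additional-duty order on 6150.09 targets Vinena, not Ular; it does not apply.
Duty = €326,254.50 × 10% + 1,350 × €1.07 = €34,069.95.
Line 4 (1526.08, Pelania, 830 liters, €2,108.20):
Base rate for 1526.08 is 14%.
Origin Pelania qualifies under the Velistan–Pelania agreement and 1526.08 is covered: preferential rate 6% applies instead.
Duty = €2,108.20 × 6% = €126.49.
Total = €44,290.98 + €2,459.36 + €34,069.95 + €126.49 = €80,946.78.

€80,946.78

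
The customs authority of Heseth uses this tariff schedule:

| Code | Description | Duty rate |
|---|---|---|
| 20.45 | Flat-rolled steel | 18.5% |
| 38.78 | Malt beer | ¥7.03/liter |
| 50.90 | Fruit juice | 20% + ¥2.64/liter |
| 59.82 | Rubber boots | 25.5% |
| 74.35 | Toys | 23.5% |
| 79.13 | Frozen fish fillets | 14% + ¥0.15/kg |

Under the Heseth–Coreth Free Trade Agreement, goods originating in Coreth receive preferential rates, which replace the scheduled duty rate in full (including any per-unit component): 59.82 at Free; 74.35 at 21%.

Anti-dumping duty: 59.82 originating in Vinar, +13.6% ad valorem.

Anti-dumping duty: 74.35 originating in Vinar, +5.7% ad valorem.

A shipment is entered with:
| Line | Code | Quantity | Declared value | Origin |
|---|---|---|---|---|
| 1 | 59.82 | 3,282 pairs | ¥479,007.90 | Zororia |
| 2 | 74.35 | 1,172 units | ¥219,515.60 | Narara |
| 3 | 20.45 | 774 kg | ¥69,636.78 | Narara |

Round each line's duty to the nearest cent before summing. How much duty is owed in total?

Line 1 (59.82, Zororia, 3,282 pairs, ¥479,007.90):
Base rate for 59.82 is 25.5%.
59.82 has an FTA preferential rate, but origin Zororia is not Coreth; base rate stands.
The additional-duty order on 59.82 targets Vinar, not Zororia; it does not apply.
Duty = ¥479,007.90 × 25.5% = ¥122,147.01.
Line 2 (74.35, Narara, 1,172 units, ¥219,515.60):
Base rate for 74.35 is 23.5%.
74.35 has an FTA preferential rate, but origin Narara is not Coreth; base rate stands.
The additional-duty order on 74.35 targets Vinar, not Narara; it does not apply.
Duty = ¥219,515.60 × 23.5% = ¥51,586.17.
Line 3 (20.45, Narara, 774 kg, ¥69,636.78):
Base rate for 20.45 is 18.5%.
Duty = ¥69,636.78 × 18.5% = ¥12,882.80.
Total = ¥122,147.01 + ¥51,586.17 + ¥12,882.80 = ¥186,615.98.

¥186,615.98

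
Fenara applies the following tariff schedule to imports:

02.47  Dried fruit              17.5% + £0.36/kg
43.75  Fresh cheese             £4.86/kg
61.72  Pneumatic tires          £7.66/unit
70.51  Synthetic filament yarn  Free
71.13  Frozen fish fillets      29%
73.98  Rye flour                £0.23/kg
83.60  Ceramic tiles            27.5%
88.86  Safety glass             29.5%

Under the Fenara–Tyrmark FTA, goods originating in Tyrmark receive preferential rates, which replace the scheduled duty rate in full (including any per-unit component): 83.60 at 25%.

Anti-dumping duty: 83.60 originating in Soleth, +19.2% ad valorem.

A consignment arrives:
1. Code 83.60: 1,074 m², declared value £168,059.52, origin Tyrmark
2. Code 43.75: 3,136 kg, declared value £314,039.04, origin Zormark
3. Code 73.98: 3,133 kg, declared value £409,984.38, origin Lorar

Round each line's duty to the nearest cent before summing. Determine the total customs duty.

£57,976.43

Line 1 (83.60, Tyrmark, 1,074 m², £168,059.52):
Base rate for 83.60 is 27.5%.
Origin Tyrmark qualifies under the Fenara–Tyrmark agreement and 83.60 is covered: preferential rate 25% applies instead.
The additional-duty order on 83.60 targets Soleth, not Tyrmark; it does not apply.
Duty = £168,059.52 × 25% = £42,014.88.
Line 2 (43.75, Zormark, 3,136 kg, £314,039.04):
Base rate for 43.75 is £4.86/kg.
Duty = 3,136 × £4.86 = £15,240.96.
Line 3 (73.98, Lorar, 3,133 kg, £409,984.38):
Base rate for 73.98 is £0.23/kg.
Duty = 3,133 × £0.23 = £720.59.
Total = £42,014.88 + £15,240.96 + £720.59 = £57,976.43.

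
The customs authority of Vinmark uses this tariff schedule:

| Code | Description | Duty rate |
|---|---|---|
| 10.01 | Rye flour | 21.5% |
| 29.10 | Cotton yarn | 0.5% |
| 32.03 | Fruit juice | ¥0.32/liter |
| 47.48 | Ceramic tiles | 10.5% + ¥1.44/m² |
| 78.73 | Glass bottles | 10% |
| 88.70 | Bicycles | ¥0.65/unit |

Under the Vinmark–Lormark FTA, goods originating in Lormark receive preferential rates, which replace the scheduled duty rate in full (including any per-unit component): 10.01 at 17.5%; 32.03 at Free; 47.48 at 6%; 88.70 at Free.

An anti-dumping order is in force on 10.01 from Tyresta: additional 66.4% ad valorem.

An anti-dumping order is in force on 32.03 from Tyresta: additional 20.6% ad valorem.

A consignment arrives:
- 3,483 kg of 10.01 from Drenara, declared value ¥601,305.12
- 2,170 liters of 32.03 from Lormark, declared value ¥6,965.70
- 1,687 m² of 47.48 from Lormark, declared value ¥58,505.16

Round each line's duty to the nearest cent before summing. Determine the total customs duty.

¥132,790.91

Line 1 (10.01, Drenara, 3,483 kg, ¥601,305.12):
Base rate for 10.01 is 21.5%.
10.01 has an FTA preferential rate, but origin Drenara is not Lormark; base rate stands.
The additional-duty order on 10.01 targets Tyresta, not Drenara; it does not apply.
Duty = ¥601,305.12 × 21.5% = ¥129,280.60.
Line 2 (32.03, Lormark, 2,170 liters, ¥6,965.70):
Base rate for 32.03 is ¥0.32/liter.
Origin Lormark qualifies under the Vinmark–Lormark agreement and 32.03 is covered: preferential rate Free applies instead.
The additional-duty order on 32.03 targets Tyresta, not Lormark; it does not apply.
Duty = ¥6,965.70 × 0% = ¥0.00.
Line 3 (47.48, Lormark, 1,687 m², ¥58,505.16):
Base rate for 47.48 is 10.5% + ¥1.44/m².
Origin Lormark qualifies under the Vinmark–Lormark agreement and 47.48 is covered: preferential rate 6% applies instead.
Duty = ¥58,505.16 × 6% = ¥3,510.31.
Total = ¥129,280.60 + ¥0.00 + ¥3,510.31 = ¥132,790.91.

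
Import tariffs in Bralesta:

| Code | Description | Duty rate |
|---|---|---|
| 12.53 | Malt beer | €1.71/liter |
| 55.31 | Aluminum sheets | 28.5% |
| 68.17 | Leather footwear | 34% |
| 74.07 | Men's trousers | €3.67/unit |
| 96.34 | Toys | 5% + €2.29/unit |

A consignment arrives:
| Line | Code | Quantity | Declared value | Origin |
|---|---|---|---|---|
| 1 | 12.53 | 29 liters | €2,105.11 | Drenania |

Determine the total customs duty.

€49.59

Line 1 (12.53, Drenania, 29 liters, €2,105.11):
Base rate for 12.53 is €1.71/liter.
Duty = 29 × €1.71 = €49.59.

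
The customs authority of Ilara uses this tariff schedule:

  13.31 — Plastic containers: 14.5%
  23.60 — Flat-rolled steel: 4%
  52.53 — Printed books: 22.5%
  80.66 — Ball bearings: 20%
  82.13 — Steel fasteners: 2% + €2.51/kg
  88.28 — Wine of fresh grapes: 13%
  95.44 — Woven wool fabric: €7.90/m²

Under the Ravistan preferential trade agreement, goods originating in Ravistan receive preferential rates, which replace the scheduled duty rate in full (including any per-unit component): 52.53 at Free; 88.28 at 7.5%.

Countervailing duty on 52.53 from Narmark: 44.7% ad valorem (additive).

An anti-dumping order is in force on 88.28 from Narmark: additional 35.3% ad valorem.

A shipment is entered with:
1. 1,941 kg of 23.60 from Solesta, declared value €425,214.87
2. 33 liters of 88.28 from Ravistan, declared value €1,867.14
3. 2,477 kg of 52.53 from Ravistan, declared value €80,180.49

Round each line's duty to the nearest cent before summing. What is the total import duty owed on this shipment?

Line 1 (23.60, Solesta, 1,941 kg, €425,214.87):
Base rate for 23.60 is 4%.
Duty = €425,214.87 × 4% = €17,008.59.
Line 2 (88.28, Ravistan, 33 liters, €1,867.14):
Base rate for 88.28 is 13%.
Origin Ravistan qualifies under the Ilara–Ravistan agreement and 88.28 is covered: preferential rate 7.5% applies instead.
The additional-duty order on 88.28 targets Narmark, not Ravistan; it does not apply.
Duty = €1,867.14 × 7.5% = €140.04.
Line 3 (52.53, Ravistan, 2,477 kg, €80,180.49):
Base rate for 52.53 is 22.5%.
Origin Ravistan qualifies under the Ilara–Ravistan agreement and 52.53 is covered: preferential rate Free applies instead.
The additional-duty order on 52.53 targets Narmark, not Ravistan; it does not apply.
Duty = €80,180.49 × 0% = €0.00.
Total = €17,008.59 + €140.04 + €0.00 = €17,148.63.

€17,148.63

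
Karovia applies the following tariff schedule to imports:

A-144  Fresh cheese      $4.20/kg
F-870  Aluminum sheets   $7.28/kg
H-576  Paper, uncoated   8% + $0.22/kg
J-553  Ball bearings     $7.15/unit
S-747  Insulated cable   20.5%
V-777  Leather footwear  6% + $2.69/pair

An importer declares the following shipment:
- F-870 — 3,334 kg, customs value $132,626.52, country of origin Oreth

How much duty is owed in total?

$24,271.52

Line 1 (F-870, Oreth, 3,334 kg, $132,626.52):
Base rate for F-870 is $7.28/kg.
Duty = 3,334 × $7.28 = $24,271.52.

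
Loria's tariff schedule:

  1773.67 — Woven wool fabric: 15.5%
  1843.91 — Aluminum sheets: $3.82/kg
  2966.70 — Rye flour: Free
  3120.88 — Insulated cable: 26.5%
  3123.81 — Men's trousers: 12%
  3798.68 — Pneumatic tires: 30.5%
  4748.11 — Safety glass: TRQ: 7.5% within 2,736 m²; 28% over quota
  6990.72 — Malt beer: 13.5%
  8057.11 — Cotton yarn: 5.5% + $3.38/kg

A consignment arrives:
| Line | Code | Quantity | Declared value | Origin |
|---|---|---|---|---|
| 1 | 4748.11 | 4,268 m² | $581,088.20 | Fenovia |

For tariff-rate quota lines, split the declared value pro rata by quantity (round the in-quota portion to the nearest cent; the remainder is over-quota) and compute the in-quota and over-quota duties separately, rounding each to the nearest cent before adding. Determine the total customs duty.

$86,340.88

Line 1 (4748.11, Fenovia, 4,268 m², $581,088.20):
Code 4748.11 is under a tariff-rate quota (threshold 2,736 m²). In-quota: 2,736 m² at 7.5%; over-quota: 1,532 m² at 28%.
Pro-rata value split: in-quota = $581,088.20 × 2,736/4,268 = $372,506.40; over-quota = $581,088.20 − $372,506.40 = $208,581.80.
In-quota duty = $372,506.40 × 7.5% = $27,937.98. Over-quota duty = $208,581.80 × 28% = $58,402.90.
Line duty = $27,937.98 + $58,402.90 = $86,340.88.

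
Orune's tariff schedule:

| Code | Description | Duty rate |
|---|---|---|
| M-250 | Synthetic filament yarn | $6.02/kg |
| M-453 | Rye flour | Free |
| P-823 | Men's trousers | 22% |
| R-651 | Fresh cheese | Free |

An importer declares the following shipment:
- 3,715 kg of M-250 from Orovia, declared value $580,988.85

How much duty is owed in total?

Line 1 (M-250, Orovia, 3,715 kg, $580,988.85):
Base rate for M-250 is $6.02/kg.
Duty = 3,715 × $6.02 = $22,364.30.

$22,364.30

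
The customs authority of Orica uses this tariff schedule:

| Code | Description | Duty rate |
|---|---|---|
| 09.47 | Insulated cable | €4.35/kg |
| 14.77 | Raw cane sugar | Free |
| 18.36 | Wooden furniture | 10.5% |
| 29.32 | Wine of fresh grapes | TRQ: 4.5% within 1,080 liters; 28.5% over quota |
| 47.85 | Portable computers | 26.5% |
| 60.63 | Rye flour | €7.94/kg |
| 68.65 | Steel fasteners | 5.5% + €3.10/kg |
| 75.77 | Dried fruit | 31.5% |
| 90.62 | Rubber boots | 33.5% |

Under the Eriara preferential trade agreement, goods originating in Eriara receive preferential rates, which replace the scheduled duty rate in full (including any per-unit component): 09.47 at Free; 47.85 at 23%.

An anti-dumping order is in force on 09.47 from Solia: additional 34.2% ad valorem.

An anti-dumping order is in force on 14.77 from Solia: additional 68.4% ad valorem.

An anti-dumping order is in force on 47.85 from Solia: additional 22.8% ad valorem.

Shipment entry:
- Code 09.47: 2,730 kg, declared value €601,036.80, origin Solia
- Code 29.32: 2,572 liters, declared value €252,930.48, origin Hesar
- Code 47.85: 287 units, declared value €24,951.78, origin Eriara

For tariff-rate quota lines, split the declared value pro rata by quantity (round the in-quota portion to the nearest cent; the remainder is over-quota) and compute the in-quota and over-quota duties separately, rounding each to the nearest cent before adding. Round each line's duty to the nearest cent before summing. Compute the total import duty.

€269,764.45

Line 1 (09.47, Solia, 2,730 kg, €601,036.80):
Base rate for 09.47 is €4.35/kg.
09.47 has an FTA preferential rate, but origin Solia is not Eriara; base rate stands.
Additional duty on 09.47 from Solia: +34.2% ad valorem. Applied ad valorem rate = 34.2%.
Duty = €601,036.80 × 34.2% + 2,730 × €4.35 = €217,430.09.
Line 2 (29.32, Hesar, 2,572 liters, €252,930.48):
Code 29.32 is under a tariff-rate quota (threshold 1,080 liters). In-quota: 1,080 liters at 4.5%; over-quota: 1,492 liters at 28.5%.
Pro-rata value split: in-quota = €252,930.48 × 1,080/2,572 = €106,207.20; over-quota = €252,930.48 − €106,207.20 = €146,723.28.
In-quota duty = €106,207.20 × 4.5% = €4,779.32. Over-quota duty = €146,723.28 × 28.5% = €41,816.13.
Line duty = €4,779.32 + €41,816.13 = €46,595.45.
Line 3 (47.85, Eriara, 287 units, €24,951.78):
Base rate for 47.85 is 26.5%.
Origin Eriara qualifies under the Orica–Eriara agreement and 47.85 is covered: preferential rate 23% applies instead.
The additional-duty order on 47.85 targets Solia, not Eriara; it does not apply.
Duty = €24,951.78 × 23% = €5,738.91.
Total = €217,430.09 + €46,595.45 + €5,738.91 = €269,764.45.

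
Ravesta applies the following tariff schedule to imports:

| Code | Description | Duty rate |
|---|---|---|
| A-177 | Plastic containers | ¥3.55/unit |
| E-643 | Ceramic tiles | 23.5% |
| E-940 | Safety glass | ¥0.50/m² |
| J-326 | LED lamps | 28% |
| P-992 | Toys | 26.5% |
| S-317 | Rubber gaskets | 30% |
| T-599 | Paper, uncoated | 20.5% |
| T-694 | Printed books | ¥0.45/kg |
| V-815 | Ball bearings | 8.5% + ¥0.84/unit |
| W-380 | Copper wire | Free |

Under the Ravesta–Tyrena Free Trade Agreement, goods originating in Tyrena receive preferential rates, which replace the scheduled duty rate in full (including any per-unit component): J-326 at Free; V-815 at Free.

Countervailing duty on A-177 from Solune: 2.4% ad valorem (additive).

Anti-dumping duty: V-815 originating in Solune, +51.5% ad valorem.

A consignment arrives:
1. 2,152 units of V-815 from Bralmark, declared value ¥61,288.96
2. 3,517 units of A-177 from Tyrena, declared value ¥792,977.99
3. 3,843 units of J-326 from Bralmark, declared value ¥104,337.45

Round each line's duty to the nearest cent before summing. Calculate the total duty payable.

¥48,717.08

Line 1 (V-815, Bralmark, 2,152 units, ¥61,288.96):
Base rate for V-815 is 8.5% + ¥0.84/unit.
V-815 has an FTA preferential rate, but origin Bralmark is not Tyrena; base rate stands.
The additional-duty order on V-815 targets Solune, not Bralmark; it does not apply.
Duty = ¥61,288.96 × 8.5% + 2,152 × ¥0.84 = ¥7,017.24.
Line 2 (A-177, Tyrena, 3,517 units, ¥792,977.99):
Base rate for A-177 is ¥3.55/unit.
Origin Tyrena is the FTA partner but A-177 is not on the preference list; base rate stands.
The additional-duty order on A-177 targets Solune, not Tyrena; it does not apply.
Duty = 3,517 × ¥3.55 = ¥12,485.35.
Line 3 (J-326, Bralmark, 3,843 units, ¥104,337.45):
Base rate for J-326 is 28%.
J-326 has an FTA preferential rate, but origin Bralmark is not Tyrena; base rate stands.
Duty = ¥104,337.45 × 28% = ¥29,214.49.
Total = ¥7,017.24 + ¥12,485.35 + ¥29,214.49 = ¥48,717.08.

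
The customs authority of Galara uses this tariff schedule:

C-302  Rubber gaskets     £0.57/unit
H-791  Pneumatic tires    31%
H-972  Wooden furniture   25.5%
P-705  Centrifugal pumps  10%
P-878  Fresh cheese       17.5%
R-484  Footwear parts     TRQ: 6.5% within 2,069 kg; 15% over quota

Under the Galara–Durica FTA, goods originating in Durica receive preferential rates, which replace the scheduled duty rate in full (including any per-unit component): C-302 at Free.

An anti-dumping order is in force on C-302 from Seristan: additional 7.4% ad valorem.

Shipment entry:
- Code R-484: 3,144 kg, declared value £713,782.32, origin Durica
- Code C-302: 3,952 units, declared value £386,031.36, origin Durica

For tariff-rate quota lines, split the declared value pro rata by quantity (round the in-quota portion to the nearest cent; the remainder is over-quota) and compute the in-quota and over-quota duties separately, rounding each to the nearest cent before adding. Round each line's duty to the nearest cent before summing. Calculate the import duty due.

£67,140.72

Line 1 (R-484, Durica, 3,144 kg, £713,782.32):
Code R-484 is under a tariff-rate quota (threshold 2,069 kg). In-quota: 2,069 kg at 6.5%; over-quota: 1,075 kg at 15%.
Pro-rata value split: in-quota = £713,782.32 × 2,069/3,144 = £469,725.07; over-quota = £713,782.32 − £469,725.07 = £244,057.25.
In-quota duty = £469,725.07 × 6.5% = £30,532.13. Over-quota duty = £244,057.25 × 15% = £36,608.59.
Line duty = £30,532.13 + £36,608.59 = £67,140.72.
Line 2 (C-302, Durica, 3,952 units, £386,031.36):
Base rate for C-302 is £0.57/unit.
Origin Durica qualifies under the Galara–Durica agreement and C-302 is covered: preferential rate Free applies instead.
The additional-duty order on C-302 targets Seristan, not Durica; it does not apply.
Duty = £386,031.36 × 0% = £0.00.
Total = £67,140.72 + £0.00 = £67,140.72.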